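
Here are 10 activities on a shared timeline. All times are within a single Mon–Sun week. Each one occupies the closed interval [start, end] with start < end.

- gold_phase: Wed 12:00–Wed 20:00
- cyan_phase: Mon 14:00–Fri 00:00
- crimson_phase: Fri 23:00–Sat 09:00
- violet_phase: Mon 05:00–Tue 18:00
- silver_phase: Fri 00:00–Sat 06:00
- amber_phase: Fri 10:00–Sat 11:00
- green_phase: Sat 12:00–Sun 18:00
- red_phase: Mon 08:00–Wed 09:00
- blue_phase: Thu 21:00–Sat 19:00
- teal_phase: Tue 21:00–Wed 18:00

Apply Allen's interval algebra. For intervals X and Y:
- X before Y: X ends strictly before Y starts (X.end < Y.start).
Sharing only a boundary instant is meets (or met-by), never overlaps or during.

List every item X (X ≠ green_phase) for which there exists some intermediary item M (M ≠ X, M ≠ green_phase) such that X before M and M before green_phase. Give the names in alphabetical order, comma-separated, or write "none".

Target green_phase = [Sat 12:00, Sun 18:00].
Intermediaries M with M before green_phase: amber_phase, crimson_phase, cyan_phase, gold_phase, red_phase, silver_phase, teal_phase, violet_phase.
Via amber_phase — items with X before amber_phase: cyan_phase, gold_phase, red_phase, teal_phase, violet_phase.
Via crimson_phase — items with X before crimson_phase: cyan_phase, gold_phase, red_phase, teal_phase, violet_phase.
Via cyan_phase — items with X before cyan_phase: none.
Via gold_phase — items with X before gold_phase: red_phase, violet_phase.
Via red_phase — items with X before red_phase: none.
Via silver_phase — items with X before silver_phase: gold_phase, red_phase, teal_phase, violet_phase.
Via teal_phase — items with X before teal_phase: violet_phase.
Via violet_phase — items with X before violet_phase: none.
Union: cyan_phase, gold_phase, red_phase, teal_phase, violet_phase.

cyan_phase, gold_phase, red_phase, teal_phase, violet_phase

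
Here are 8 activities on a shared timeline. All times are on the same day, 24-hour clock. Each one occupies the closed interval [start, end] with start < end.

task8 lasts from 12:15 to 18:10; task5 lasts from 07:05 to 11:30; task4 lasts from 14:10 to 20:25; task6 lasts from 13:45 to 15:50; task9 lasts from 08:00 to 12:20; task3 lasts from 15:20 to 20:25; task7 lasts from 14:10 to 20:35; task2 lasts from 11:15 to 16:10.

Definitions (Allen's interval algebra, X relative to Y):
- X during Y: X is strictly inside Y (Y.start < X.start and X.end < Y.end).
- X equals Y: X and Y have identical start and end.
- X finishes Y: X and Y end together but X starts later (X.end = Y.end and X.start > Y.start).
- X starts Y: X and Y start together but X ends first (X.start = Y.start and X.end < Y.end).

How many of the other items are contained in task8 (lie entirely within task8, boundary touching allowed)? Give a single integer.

Target task8 = [12:15, 18:10].
task2 [11:15, 16:10] → overlaps → no.
task3 [15:20, 20:25] → overlapped-by → no.
task4 [14:10, 20:25] → overlapped-by → no.
task5 [07:05, 11:30] → before → no.
task6 [13:45, 15:50] → during → counts.
task7 [14:10, 20:35] → overlapped-by → no.
task9 [08:00, 12:20] → overlaps → no.
Total: 1.

1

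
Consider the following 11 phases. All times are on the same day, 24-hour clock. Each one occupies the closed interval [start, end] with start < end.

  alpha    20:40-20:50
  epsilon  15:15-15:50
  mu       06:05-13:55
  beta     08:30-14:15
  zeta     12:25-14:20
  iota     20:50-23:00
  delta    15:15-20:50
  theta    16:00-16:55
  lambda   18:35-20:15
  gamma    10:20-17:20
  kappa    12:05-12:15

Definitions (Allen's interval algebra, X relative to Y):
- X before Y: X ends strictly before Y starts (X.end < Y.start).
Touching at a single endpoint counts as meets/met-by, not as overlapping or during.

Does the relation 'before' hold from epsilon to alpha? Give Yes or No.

epsilon = [15:15, 15:50], alpha = [20:40, 20:50].
Actual relation of epsilon to alpha: before.
Asked whether 'before' holds → Yes.

Yes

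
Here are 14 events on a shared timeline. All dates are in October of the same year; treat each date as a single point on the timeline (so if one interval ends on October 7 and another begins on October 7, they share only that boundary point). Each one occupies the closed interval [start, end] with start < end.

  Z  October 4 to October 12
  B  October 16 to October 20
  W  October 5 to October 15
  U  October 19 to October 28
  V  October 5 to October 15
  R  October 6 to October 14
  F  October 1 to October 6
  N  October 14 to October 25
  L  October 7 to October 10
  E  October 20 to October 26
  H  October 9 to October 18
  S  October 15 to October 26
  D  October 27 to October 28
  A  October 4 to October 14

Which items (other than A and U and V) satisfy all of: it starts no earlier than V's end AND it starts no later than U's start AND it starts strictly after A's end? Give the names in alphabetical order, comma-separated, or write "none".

B, S

Conditions: its start is no earlier than V's end (X.start >= October 15) AND its start is no later than U's start (X.start <= October 19) AND its start is strictly after A's end (X.start > October 14).
B: start October 16 >= October 15? ✓; start October 16 <= October 19? ✓; start October 16 > October 14? ✓ → yes.
D: start October 27 >= October 15? ✓; start October 27 <= October 19? ✗; start October 27 > October 14? ✓ → no.
E: start October 20 >= October 15? ✓; start October 20 <= October 19? ✗; start October 20 > October 14? ✓ → no.
F: start October 1 >= October 15? ✗; start October 1 <= October 19? ✓; start October 1 > October 14? ✗ → no.
H: start October 9 >= October 15? ✗; start October 9 <= October 19? ✓; start October 9 > October 14? ✗ → no.
L: start October 7 >= October 15? ✗; start October 7 <= October 19? ✓; start October 7 > October 14? ✗ → no.
N: start October 14 >= October 15? ✗; start October 14 <= October 19? ✓; start October 14 > October 14? ✗ → no.
R: start October 6 >= October 15? ✗; start October 6 <= October 19? ✓; start October 6 > October 14? ✗ → no.
S: start October 15 >= October 15? ✓; start October 15 <= October 19? ✓; start October 15 > October 14? ✓ → yes.
W: start October 5 >= October 15? ✗; start October 5 <= October 19? ✓; start October 5 > October 14? ✗ → no.
Z: start October 4 >= October 15? ✗; start October 4 <= October 19? ✓; start October 4 > October 14? ✗ → no.
Result: B, S.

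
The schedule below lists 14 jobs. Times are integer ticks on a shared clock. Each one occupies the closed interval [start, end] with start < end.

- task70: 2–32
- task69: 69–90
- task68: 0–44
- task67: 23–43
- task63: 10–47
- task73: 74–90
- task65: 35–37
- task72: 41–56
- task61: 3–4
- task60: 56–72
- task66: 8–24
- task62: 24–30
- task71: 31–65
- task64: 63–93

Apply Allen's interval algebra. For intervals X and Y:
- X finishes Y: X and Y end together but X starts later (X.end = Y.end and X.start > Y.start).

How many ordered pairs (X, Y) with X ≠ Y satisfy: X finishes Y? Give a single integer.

Checking all 182 ordered pairs for relation 'finishes'; matching pairs in alphabetical order:
(task73, task69): task73 finishes task69 ✓
Count: 1.

1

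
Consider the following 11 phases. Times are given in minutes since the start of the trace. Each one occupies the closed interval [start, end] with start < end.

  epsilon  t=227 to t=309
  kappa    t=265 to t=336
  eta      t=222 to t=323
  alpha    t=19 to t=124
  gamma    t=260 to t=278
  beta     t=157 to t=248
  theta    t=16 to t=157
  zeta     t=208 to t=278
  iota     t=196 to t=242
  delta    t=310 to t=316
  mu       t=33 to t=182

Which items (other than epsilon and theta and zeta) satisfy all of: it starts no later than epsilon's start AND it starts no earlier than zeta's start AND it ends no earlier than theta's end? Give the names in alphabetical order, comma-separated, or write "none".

eta

Conditions: its start is no later than epsilon's start (X.start <= t=227) AND its start is no earlier than zeta's start (X.start >= t=208) AND its end is no earlier than theta's end (X.end >= t=157).
alpha: start t=19 <= t=227? ✓; start t=19 >= t=208? ✗; end t=124 >= t=157? ✗ → no.
beta: start t=157 <= t=227? ✓; start t=157 >= t=208? ✗; end t=248 >= t=157? ✓ → no.
delta: start t=310 <= t=227? ✗; start t=310 >= t=208? ✓; end t=316 >= t=157? ✓ → no.
eta: start t=222 <= t=227? ✓; start t=222 >= t=208? ✓; end t=323 >= t=157? ✓ → yes.
gamma: start t=260 <= t=227? ✗; start t=260 >= t=208? ✓; end t=278 >= t=157? ✓ → no.
iota: start t=196 <= t=227? ✓; start t=196 >= t=208? ✗; end t=242 >= t=157? ✓ → no.
kappa: start t=265 <= t=227? ✗; start t=265 >= t=208? ✓; end t=336 >= t=157? ✓ → no.
mu: start t=33 <= t=227? ✓; start t=33 >= t=208? ✗; end t=182 >= t=157? ✓ → no.
Result: eta.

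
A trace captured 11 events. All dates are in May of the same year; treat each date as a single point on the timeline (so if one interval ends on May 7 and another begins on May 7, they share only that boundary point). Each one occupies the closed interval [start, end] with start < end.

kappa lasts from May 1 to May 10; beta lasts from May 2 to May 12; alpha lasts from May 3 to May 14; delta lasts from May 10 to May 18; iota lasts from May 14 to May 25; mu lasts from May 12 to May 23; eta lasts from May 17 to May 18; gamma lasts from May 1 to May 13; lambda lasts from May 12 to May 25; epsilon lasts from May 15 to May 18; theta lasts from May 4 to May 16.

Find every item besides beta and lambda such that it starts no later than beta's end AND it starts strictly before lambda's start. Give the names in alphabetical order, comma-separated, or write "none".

alpha, delta, gamma, kappa, theta

Conditions: its start is no later than beta's end (X.start <= May 12) AND its start is strictly before lambda's start (X.start < May 12).
alpha: start May 3 <= May 12? ✓; start May 3 < May 12? ✓ → yes.
delta: start May 10 <= May 12? ✓; start May 10 < May 12? ✓ → yes.
epsilon: start May 15 <= May 12? ✗; start May 15 < May 12? ✗ → no.
eta: start May 17 <= May 12? ✗; start May 17 < May 12? ✗ → no.
gamma: start May 1 <= May 12? ✓; start May 1 < May 12? ✓ → yes.
iota: start May 14 <= May 12? ✗; start May 14 < May 12? ✗ → no.
kappa: start May 1 <= May 12? ✓; start May 1 < May 12? ✓ → yes.
mu: start May 12 <= May 12? ✓; start May 12 < May 12? ✗ → no.
theta: start May 4 <= May 12? ✓; start May 4 < May 12? ✓ → yes.
Result: alpha, delta, gamma, kappa, theta.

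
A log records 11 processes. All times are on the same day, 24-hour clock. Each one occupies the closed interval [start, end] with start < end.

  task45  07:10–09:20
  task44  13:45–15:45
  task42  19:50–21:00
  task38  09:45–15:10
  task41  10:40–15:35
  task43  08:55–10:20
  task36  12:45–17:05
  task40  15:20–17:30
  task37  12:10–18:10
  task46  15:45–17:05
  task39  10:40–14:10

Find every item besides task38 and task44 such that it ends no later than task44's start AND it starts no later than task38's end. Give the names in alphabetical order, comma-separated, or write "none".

task43, task45

Conditions: its end is no later than task44's start (X.end <= 13:45) AND its start is no later than task38's end (X.start <= 15:10).
task36: end 17:05 <= 13:45? ✗; start 12:45 <= 15:10? ✓ → no.
task37: end 18:10 <= 13:45? ✗; start 12:10 <= 15:10? ✓ → no.
task39: end 14:10 <= 13:45? ✗; start 10:40 <= 15:10? ✓ → no.
task40: end 17:30 <= 13:45? ✗; start 15:20 <= 15:10? ✗ → no.
task41: end 15:35 <= 13:45? ✗; start 10:40 <= 15:10? ✓ → no.
task42: end 21:00 <= 13:45? ✗; start 19:50 <= 15:10? ✗ → no.
task43: end 10:20 <= 13:45? ✓; start 08:55 <= 15:10? ✓ → yes.
task45: end 09:20 <= 13:45? ✓; start 07:10 <= 15:10? ✓ → yes.
task46: end 17:05 <= 13:45? ✗; start 15:45 <= 15:10? ✗ → no.
Result: task43, task45.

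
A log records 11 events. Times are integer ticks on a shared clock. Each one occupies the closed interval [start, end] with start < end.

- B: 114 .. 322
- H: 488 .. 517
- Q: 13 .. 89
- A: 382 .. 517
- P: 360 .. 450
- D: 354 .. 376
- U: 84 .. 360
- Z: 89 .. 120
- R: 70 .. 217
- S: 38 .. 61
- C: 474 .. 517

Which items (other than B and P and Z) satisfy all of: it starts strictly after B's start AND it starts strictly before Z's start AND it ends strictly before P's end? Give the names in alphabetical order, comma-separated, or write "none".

Conditions: its start is strictly after B's start (X.start > 114) AND its start is strictly before Z's start (X.start < 89) AND its end is strictly before P's end (X.end < 450).
A: start 382 > 114? ✓; start 382 < 89? ✗; end 517 < 450? ✗ → no.
C: start 474 > 114? ✓; start 474 < 89? ✗; end 517 < 450? ✗ → no.
D: start 354 > 114? ✓; start 354 < 89? ✗; end 376 < 450? ✓ → no.
H: start 488 > 114? ✓; start 488 < 89? ✗; end 517 < 450? ✗ → no.
Q: start 13 > 114? ✗; start 13 < 89? ✓; end 89 < 450? ✓ → no.
R: start 70 > 114? ✗; start 70 < 89? ✓; end 217 < 450? ✓ → no.
S: start 38 > 114? ✗; start 38 < 89? ✓; end 61 < 450? ✓ → no.
U: start 84 > 114? ✗; start 84 < 89? ✓; end 360 < 450? ✓ → no.
Result: none.

none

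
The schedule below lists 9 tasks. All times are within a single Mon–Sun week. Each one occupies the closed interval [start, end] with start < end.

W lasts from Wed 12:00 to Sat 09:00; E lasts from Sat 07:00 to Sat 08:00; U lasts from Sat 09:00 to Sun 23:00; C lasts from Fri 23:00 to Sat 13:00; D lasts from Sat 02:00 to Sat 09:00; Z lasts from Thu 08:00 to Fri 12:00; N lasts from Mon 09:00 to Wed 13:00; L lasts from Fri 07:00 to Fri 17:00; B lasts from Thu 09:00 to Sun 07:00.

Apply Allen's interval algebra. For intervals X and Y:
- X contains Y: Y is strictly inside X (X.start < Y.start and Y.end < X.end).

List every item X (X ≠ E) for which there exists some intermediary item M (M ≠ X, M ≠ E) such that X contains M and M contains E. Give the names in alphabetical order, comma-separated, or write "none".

B, C

Target E = [Sat 07:00, Sat 08:00].
Intermediaries M with M contains E: B, C, D, W.
Via B — items with X contains B: none.
Via C — items with X contains C: B.
Via D — items with X contains D: B, C.
Via W — items with X contains W: none.
Union: B, C.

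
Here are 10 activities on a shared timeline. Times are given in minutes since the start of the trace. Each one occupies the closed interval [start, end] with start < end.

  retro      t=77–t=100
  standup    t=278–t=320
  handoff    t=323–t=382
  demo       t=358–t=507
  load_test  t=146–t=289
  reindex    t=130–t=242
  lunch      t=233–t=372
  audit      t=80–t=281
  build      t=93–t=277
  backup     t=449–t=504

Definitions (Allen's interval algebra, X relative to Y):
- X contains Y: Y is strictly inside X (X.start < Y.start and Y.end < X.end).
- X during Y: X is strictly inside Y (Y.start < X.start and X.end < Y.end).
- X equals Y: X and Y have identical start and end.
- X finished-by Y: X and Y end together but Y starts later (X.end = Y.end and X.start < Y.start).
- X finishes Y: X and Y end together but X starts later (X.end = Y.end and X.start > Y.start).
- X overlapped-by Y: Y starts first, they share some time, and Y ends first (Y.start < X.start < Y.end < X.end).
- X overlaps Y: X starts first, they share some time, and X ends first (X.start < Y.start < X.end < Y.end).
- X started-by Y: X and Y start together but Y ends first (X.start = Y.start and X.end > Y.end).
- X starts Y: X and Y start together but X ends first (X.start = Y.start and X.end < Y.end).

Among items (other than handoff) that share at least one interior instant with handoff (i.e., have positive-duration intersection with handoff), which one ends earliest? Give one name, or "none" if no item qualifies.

lunch

Target handoff = [t=323, t=382].
audit [t=80, t=281] → before → excluded.
backup [t=449, t=504] → after → excluded.
build [t=93, t=277] → before → excluded.
demo [t=358, t=507] → overlapped-by → candidate.
load_test [t=146, t=289] → before → excluded.
lunch [t=233, t=372] → overlaps → candidate.
reindex [t=130, t=242] → before → excluded.
retro [t=77, t=100] → before → excluded.
standup [t=278, t=320] → before → excluded.
Among candidates, earliest end is t=372 → lunch.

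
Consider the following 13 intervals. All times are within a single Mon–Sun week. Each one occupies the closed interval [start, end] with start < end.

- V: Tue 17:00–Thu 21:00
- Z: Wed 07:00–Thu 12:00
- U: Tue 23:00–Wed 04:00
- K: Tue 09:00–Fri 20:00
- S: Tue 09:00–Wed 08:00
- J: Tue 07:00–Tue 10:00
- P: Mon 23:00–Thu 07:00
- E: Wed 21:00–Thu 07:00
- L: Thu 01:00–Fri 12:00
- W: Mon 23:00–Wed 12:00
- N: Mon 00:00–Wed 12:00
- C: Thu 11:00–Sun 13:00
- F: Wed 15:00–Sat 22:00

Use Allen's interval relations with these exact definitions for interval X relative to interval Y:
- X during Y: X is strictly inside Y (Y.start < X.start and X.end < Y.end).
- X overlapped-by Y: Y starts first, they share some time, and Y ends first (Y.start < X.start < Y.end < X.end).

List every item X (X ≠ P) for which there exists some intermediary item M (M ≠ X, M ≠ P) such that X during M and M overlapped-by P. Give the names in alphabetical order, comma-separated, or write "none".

E, L, U, V, Z

Target P = [Mon 23:00, Thu 07:00].
Intermediaries M with M overlapped-by P: F, K, L, V, Z.
Via F — items with X during F: E, L.
Via K — items with X during K: E, L, U, V, Z.
Via L — items with X during L: none.
Via V — items with X during V: E, U, Z.
Via Z — items with X during Z: E.
Union: E, L, U, V, Z.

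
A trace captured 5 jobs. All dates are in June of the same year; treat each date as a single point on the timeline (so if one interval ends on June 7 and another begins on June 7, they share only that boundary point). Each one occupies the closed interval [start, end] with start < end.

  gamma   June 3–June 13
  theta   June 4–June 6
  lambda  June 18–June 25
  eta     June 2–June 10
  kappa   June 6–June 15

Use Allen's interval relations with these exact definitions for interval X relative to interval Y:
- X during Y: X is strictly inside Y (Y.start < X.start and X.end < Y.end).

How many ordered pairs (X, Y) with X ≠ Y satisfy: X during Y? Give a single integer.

2

Checking all 20 ordered pairs for relation 'during'; matching pairs in alphabetical order:
(theta, eta): theta during eta ✓
(theta, gamma): theta during gamma ✓
Count: 2.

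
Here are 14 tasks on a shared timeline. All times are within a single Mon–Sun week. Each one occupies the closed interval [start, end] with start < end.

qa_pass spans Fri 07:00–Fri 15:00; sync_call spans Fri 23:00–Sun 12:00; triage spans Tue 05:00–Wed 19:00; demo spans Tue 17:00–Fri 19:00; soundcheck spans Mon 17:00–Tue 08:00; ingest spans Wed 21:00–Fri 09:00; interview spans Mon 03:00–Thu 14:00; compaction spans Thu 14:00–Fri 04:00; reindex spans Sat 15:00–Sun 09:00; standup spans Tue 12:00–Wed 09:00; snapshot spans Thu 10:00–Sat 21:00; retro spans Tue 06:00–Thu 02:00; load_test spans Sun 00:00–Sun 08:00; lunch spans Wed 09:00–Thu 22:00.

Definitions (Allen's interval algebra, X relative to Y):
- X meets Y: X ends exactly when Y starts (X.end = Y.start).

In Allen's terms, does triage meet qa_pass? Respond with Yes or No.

No

triage = [Tue 05:00, Wed 19:00], qa_pass = [Fri 07:00, Fri 15:00].
Actual relation of triage to qa_pass: before.
Asked whether 'meets' holds → No.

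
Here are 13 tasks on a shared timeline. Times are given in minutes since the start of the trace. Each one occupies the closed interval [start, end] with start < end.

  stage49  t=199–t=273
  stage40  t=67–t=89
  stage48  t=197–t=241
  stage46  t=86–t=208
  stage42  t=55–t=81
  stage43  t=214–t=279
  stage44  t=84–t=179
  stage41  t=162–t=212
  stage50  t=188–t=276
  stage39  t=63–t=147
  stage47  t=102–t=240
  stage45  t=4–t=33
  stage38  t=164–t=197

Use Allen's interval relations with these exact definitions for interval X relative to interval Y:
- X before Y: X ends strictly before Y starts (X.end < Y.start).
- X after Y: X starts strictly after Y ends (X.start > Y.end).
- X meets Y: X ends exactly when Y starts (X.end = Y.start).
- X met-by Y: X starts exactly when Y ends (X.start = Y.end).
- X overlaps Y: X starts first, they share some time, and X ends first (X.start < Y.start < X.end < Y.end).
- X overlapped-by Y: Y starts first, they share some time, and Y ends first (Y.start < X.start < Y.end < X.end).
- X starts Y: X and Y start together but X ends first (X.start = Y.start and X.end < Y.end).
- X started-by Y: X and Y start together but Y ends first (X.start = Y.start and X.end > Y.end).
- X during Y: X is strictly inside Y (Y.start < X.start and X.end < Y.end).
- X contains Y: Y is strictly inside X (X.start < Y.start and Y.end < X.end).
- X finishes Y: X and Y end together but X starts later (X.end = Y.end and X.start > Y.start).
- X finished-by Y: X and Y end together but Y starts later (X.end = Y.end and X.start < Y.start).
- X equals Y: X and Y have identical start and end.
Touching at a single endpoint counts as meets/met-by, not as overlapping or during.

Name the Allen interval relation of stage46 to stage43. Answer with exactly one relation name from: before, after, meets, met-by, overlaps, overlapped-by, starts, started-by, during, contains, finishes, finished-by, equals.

stage46 = [t=86, t=208]; stage43 = [t=214, t=279].
Compare endpoints: stage46.start < stage43.start, stage46.start < stage43.end, stage46.end < stage43.start, stage46.end < stage43.end.
That pattern is 'before'.

before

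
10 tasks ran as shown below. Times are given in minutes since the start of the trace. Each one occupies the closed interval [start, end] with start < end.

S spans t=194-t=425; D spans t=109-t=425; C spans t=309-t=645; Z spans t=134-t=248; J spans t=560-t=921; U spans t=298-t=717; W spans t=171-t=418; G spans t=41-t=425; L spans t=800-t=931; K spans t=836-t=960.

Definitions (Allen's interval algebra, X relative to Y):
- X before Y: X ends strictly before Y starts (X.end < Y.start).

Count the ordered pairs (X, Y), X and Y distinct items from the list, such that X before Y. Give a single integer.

Checking all 90 ordered pairs for relation 'before'; matching pairs in alphabetical order:
(C, K): C before K ✓
(C, L): C before L ✓
(D, J): D before J ✓
(D, K): D before K ✓
(D, L): D before L ✓
(G, J): G before J ✓
(G, K): G before K ✓
(G, L): G before L ✓
(S, J): S before J ✓
(S, K): S before K ✓
(S, L): S before L ✓
(U, K): U before K ✓
(U, L): U before L ✓
(W, J): W before J ✓
(W, K): W before K ✓
(W, L): W before L ✓
(Z, C): Z before C ✓
(Z, J): Z before J ✓
(Z, K): Z before K ✓
(Z, L): Z before L ✓
(Z, U): Z before U ✓
Count: 21.

21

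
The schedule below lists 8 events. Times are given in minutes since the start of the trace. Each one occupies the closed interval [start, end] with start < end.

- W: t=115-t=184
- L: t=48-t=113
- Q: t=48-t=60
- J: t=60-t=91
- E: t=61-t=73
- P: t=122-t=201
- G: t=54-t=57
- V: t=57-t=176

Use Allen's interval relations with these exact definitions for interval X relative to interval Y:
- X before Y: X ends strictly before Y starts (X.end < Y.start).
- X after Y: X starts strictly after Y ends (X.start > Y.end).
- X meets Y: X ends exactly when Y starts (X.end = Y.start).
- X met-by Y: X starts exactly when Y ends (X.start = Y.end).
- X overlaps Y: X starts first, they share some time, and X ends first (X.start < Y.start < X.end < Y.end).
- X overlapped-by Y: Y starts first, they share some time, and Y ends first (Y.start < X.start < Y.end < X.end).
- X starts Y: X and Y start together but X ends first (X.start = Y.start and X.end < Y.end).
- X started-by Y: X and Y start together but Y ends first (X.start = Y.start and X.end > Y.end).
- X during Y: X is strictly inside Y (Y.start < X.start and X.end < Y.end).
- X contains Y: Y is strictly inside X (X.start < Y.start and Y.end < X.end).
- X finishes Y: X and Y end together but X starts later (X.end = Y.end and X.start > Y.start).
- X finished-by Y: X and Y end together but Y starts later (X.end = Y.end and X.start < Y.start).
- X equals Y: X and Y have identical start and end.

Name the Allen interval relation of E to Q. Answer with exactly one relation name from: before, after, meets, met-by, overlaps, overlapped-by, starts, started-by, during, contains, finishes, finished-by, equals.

E = [t=61, t=73]; Q = [t=48, t=60].
Compare endpoints: E.start > Q.start, E.start > Q.end, E.end > Q.start, E.end > Q.end.
That pattern is 'after'.

after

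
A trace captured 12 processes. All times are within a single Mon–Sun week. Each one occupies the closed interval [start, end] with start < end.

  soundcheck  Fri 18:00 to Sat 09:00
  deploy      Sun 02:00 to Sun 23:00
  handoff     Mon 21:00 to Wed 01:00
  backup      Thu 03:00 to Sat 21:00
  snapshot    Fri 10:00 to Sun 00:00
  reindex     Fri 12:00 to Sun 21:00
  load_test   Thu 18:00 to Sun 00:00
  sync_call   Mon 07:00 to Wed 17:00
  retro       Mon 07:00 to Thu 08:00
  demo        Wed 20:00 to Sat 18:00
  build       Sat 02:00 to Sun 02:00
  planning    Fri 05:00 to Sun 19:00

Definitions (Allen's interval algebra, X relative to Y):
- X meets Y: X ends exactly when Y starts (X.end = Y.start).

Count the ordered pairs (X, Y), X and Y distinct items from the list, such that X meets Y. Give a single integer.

Checking all 132 ordered pairs for relation 'meets'; matching pairs in alphabetical order:
(build, deploy): build meets deploy ✓
Count: 1.

1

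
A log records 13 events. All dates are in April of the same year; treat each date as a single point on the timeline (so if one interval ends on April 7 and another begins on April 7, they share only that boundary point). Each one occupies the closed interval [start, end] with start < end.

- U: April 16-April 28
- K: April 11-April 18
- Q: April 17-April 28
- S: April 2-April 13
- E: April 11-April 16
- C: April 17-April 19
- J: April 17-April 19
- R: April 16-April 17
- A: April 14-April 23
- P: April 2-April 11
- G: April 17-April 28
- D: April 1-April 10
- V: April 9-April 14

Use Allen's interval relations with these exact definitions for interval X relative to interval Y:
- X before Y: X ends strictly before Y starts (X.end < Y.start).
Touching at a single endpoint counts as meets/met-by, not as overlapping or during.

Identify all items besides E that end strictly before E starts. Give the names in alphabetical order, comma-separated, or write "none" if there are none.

Target E = [April 11, April 16].
A [April 14, April 23] → overlapped-by → no.
C [April 17, April 19] → after → no.
D [April 1, April 10] → before → yes.
G [April 17, April 28] → after → no.
J [April 17, April 19] → after → no.
K [April 11, April 18] → started-by → no.
P [April 2, April 11] → meets → no.
Q [April 17, April 28] → after → no.
R [April 16, April 17] → met-by → no.
S [April 2, April 13] → overlaps → no.
U [April 16, April 28] → met-by → no.
V [April 9, April 14] → overlaps → no.
Result: D.

D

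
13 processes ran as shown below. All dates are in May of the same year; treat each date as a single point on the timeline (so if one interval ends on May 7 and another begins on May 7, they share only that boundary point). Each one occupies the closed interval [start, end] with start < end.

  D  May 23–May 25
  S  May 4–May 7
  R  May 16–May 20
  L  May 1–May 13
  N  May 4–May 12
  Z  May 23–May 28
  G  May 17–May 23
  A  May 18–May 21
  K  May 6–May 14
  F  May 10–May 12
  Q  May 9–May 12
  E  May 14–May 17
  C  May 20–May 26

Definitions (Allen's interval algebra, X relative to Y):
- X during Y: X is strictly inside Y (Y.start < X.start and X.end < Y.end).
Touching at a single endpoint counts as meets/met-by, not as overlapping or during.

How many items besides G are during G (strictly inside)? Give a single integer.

1

Target G = [May 17, May 23].
A [May 18, May 21] → during → counts.
C [May 20, May 26] → overlapped-by → no.
D [May 23, May 25] → met-by → no.
E [May 14, May 17] → meets → no.
F [May 10, May 12] → before → no.
K [May 6, May 14] → before → no.
L [May 1, May 13] → before → no.
N [May 4, May 12] → before → no.
Q [May 9, May 12] → before → no.
R [May 16, May 20] → overlaps → no.
S [May 4, May 7] → before → no.
Z [May 23, May 28] → met-by → no.
Total: 1.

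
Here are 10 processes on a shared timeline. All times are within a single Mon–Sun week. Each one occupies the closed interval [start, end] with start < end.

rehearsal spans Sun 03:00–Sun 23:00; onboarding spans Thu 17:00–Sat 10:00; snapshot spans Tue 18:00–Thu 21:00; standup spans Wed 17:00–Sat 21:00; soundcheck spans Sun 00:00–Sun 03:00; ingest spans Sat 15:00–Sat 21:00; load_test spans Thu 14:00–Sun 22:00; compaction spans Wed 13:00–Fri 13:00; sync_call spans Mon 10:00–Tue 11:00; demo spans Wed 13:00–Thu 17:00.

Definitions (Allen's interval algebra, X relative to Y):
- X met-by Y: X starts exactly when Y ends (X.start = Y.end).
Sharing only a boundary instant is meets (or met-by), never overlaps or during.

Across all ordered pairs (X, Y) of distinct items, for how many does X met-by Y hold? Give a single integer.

Checking all 90 ordered pairs for relation 'met-by'; matching pairs in alphabetical order:
(onboarding, demo): onboarding met-by demo ✓
(rehearsal, soundcheck): rehearsal met-by soundcheck ✓
Count: 2.

2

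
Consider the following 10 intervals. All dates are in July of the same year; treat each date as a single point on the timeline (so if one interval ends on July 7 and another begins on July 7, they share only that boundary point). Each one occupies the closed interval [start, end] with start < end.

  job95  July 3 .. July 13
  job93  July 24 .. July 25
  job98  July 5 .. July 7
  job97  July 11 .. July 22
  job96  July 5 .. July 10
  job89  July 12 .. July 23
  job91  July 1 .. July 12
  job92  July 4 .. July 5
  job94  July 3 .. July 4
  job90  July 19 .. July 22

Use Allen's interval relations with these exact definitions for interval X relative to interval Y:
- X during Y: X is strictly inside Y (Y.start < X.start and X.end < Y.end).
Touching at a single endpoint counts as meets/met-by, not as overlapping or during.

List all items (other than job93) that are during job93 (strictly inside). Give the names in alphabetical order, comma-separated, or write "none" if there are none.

Target job93 = [July 24, July 25].
job89 [July 12, July 23] → before → no.
job90 [July 19, July 22] → before → no.
job91 [July 1, July 12] → before → no.
job92 [July 4, July 5] → before → no.
job94 [July 3, July 4] → before → no.
job95 [July 3, July 13] → before → no.
job96 [July 5, July 10] → before → no.
job97 [July 11, July 22] → before → no.
job98 [July 5, July 7] → before → no.
Result: none.

none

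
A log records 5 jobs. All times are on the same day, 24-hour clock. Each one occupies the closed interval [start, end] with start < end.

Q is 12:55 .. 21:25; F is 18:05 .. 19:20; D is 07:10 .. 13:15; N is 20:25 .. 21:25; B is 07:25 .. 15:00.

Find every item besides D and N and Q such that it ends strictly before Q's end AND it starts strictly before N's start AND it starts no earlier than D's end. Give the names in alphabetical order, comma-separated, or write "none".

F

Conditions: its end is strictly before Q's end (X.end < 21:25) AND its start is strictly before N's start (X.start < 20:25) AND its start is no earlier than D's end (X.start >= 13:15).
B: end 15:00 < 21:25? ✓; start 07:25 < 20:25? ✓; start 07:25 >= 13:15? ✗ → no.
F: end 19:20 < 21:25? ✓; start 18:05 < 20:25? ✓; start 18:05 >= 13:15? ✓ → yes.
Result: F.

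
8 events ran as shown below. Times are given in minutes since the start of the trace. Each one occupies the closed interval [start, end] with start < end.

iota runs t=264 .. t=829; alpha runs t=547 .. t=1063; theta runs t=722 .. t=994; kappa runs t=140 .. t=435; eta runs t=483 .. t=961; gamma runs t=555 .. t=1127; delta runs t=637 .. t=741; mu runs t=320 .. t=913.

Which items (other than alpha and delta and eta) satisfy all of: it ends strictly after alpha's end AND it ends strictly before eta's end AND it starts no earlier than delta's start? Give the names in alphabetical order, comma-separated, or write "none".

none

Conditions: its end is strictly after alpha's end (X.end > t=1063) AND its end is strictly before eta's end (X.end < t=961) AND its start is no earlier than delta's start (X.start >= t=637).
gamma: end t=1127 > t=1063? ✓; end t=1127 < t=961? ✗; start t=555 >= t=637? ✗ → no.
iota: end t=829 > t=1063? ✗; end t=829 < t=961? ✓; start t=264 >= t=637? ✗ → no.
kappa: end t=435 > t=1063? ✗; end t=435 < t=961? ✓; start t=140 >= t=637? ✗ → no.
mu: end t=913 > t=1063? ✗; end t=913 < t=961? ✓; start t=320 >= t=637? ✗ → no.
theta: end t=994 > t=1063? ✗; end t=994 < t=961? ✗; start t=722 >= t=637? ✓ → no.
Result: none.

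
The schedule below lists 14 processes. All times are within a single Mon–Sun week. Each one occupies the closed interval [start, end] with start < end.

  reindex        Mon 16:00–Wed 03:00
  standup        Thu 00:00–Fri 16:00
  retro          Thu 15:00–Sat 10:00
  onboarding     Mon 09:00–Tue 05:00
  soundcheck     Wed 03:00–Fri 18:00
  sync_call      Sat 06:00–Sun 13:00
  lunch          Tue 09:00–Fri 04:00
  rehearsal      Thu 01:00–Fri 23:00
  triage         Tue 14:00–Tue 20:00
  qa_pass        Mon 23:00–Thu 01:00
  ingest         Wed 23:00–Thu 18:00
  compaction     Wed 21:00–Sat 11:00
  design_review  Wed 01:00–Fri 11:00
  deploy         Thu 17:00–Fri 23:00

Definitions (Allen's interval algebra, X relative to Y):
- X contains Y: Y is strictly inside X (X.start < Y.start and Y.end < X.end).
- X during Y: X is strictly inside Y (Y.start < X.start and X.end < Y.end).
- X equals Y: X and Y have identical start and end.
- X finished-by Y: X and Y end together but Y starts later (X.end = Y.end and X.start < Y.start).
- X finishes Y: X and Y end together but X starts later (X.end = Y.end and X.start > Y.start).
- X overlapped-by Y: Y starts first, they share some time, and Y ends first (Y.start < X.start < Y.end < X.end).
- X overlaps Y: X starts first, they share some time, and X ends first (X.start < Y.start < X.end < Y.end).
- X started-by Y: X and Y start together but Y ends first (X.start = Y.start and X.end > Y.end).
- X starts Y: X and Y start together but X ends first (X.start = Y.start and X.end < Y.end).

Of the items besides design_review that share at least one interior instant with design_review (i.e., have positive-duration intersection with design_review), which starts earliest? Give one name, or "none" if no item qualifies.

reindex

Target design_review = [Wed 01:00, Fri 11:00].
compaction [Wed 21:00, Sat 11:00] → overlapped-by → candidate.
deploy [Thu 17:00, Fri 23:00] → overlapped-by → candidate.
ingest [Wed 23:00, Thu 18:00] → during → candidate.
lunch [Tue 09:00, Fri 04:00] → overlaps → candidate.
onboarding [Mon 09:00, Tue 05:00] → before → excluded.
qa_pass [Mon 23:00, Thu 01:00] → overlaps → candidate.
rehearsal [Thu 01:00, Fri 23:00] → overlapped-by → candidate.
reindex [Mon 16:00, Wed 03:00] → overlaps → candidate.
retro [Thu 15:00, Sat 10:00] → overlapped-by → candidate.
soundcheck [Wed 03:00, Fri 18:00] → overlapped-by → candidate.
standup [Thu 00:00, Fri 16:00] → overlapped-by → candidate.
sync_call [Sat 06:00, Sun 13:00] → after → excluded.
triage [Tue 14:00, Tue 20:00] → before → excluded.
Among candidates, earliest start is Mon 16:00 → reindex.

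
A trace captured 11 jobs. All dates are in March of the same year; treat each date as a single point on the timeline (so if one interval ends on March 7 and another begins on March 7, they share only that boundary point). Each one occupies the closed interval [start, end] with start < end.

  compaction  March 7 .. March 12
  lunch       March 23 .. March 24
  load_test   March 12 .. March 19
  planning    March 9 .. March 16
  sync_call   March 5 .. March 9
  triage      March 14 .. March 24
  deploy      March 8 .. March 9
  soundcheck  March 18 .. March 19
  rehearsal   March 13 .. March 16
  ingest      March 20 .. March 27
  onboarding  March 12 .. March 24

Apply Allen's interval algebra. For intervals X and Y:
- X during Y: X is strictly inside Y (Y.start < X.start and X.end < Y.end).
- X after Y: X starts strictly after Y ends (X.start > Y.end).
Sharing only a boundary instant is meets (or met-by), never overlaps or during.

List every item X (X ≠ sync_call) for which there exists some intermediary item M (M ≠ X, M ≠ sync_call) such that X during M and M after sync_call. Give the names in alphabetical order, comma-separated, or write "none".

lunch, rehearsal, soundcheck

Target sync_call = [March 5, March 9].
Intermediaries M with M after sync_call: ingest, load_test, lunch, onboarding, rehearsal, soundcheck, triage.
Via ingest — items with X during ingest: lunch.
Via load_test — items with X during load_test: rehearsal.
Via lunch — items with X during lunch: none.
Via onboarding — items with X during onboarding: rehearsal, soundcheck.
Via rehearsal — items with X during rehearsal: none.
Via soundcheck — items with X during soundcheck: none.
Via triage — items with X during triage: soundcheck.
Union: lunch, rehearsal, soundcheck.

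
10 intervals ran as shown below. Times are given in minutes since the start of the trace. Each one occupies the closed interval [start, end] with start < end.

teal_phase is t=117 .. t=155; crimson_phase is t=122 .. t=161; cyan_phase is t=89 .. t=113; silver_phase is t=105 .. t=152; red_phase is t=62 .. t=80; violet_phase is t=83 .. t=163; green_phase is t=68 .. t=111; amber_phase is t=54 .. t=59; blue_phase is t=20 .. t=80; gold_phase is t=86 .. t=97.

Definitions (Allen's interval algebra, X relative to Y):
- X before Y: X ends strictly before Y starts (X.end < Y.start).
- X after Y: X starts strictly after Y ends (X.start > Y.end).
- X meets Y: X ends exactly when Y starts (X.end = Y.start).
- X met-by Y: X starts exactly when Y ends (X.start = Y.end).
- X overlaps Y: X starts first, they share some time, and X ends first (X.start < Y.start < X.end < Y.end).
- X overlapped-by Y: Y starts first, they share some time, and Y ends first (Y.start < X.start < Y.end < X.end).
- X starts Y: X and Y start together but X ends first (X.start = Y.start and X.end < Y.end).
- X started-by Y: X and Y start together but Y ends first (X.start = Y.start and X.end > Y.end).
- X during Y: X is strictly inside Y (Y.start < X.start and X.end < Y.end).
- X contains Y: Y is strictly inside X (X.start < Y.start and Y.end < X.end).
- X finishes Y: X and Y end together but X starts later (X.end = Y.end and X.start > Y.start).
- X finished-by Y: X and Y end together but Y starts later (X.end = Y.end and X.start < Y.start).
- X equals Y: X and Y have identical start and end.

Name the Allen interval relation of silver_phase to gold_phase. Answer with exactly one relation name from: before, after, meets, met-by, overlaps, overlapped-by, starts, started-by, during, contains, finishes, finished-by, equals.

silver_phase = [t=105, t=152]; gold_phase = [t=86, t=97].
Compare endpoints: silver_phase.start > gold_phase.start, silver_phase.start > gold_phase.end, silver_phase.end > gold_phase.start, silver_phase.end > gold_phase.end.
That pattern is 'after'.

after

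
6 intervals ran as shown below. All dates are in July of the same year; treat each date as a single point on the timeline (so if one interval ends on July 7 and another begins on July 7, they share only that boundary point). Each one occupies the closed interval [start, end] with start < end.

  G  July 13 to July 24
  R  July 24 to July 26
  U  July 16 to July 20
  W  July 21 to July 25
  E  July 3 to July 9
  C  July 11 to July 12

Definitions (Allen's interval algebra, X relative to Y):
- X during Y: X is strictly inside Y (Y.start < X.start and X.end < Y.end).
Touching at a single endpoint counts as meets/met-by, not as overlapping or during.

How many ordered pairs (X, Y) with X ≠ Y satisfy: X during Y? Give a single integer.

1

Checking all 30 ordered pairs for relation 'during'; matching pairs in alphabetical order:
(U, G): U during G ✓
Count: 1.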